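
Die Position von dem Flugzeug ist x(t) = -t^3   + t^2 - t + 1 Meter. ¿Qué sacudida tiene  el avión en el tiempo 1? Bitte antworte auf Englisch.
We must differentiate our position equation x(t) = -t^3 + t^2 - t + 1 3 times. Differentiating position, we get velocity: v(t) = -3·t^2 + 2·t - 1. The derivative of velocity gives acceleration: a(t) = 2 - 6·t. Differentiating acceleration, we get jerk: j(t) = -6. We have jerk j(t) = -6. Substituting t = 1: j(1) = -6.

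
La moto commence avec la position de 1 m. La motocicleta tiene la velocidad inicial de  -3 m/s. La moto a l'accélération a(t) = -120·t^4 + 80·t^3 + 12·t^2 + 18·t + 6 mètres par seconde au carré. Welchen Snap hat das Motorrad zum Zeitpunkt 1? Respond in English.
To solve this, we need to take 2 derivatives of our acceleration equation a(t) = -120·t^4 + 80·t^3 + 12·t^2 + 18·t + 6. The derivative of acceleration gives jerk: j(t) = -480·t^3 + 240·t^2 + 24·t + 18. Taking d/dt of j(t), we find s(t) = -1440·t^2 + 480·t + 24. Using s(t) = -1440·t^2 + 480·t + 24 and substituting t = 1, we find s = -936.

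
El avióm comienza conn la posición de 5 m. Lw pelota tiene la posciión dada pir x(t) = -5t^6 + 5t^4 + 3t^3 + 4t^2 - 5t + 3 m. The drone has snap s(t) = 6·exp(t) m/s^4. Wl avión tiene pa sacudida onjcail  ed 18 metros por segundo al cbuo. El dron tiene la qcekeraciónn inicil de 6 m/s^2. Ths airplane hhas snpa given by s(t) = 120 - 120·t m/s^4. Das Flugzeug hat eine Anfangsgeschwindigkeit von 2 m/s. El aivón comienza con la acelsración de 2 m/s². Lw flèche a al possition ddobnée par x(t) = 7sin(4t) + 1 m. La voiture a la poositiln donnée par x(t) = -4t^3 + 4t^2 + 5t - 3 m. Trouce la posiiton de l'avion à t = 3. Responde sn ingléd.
Starting from snap s(t) = 120 - 120·t, we take 4 integrals. The antiderivative of snap is jerk. Using j(0) = 18, we get j(t) = -60·t^2 + 120·t + 18. The integral of jerk, with a(0) = 2, gives acceleration: a(t) = -20·t^3 + 60·t^2 + 18·t + 2. Integrating acceleration and using the initial condition v(0) = 2, we get v(t) = -5·t^4 + 20·t^3 + 9·t^2 + 2·t + 2. Finding the antiderivative of v(t) and using x(0) = 5: x(t) = -t^5 + 5·t^4 + 3·t^3 + t^2 + 2·t + 5. Using x(t) = -t^5 + 5·t^4 + 3·t^3 + t^2 + 2·t + 5 and substituting t = 3, we find x = 263.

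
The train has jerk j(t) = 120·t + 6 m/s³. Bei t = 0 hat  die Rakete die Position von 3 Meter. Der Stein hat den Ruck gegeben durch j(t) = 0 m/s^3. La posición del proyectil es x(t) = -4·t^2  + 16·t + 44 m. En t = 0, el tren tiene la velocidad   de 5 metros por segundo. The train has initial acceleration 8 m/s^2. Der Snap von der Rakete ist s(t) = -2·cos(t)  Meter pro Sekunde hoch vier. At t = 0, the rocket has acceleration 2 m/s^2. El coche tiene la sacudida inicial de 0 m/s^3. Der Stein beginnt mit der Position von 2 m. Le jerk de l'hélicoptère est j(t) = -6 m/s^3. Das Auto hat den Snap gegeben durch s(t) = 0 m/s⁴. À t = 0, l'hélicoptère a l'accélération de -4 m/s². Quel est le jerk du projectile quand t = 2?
En partant de la position x(t) = -4·t^2 + 16·t + 44, nous prenons 3 dérivées. En prenant d/dt de x(t), nous trouvons v(t) = 16 - 8·t. En dérivant la vitesse, nous obtenons l'accélération: a(t) = -8. En dérivant l'accélération, nous obtenons le jerk: j(t) = 0. De l'équation du jerk j(t) = 0, nous substituons t = 2 pour obtenir j = 0.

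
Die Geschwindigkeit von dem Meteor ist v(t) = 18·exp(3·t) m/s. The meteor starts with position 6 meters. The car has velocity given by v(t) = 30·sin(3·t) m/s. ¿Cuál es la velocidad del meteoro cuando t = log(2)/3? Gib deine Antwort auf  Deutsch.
Wir haben die Geschwindigkeit v(t) = 18·exp(3·t). Durch Einsetzen von t = log(2)/3: v(log(2)/3) = 36.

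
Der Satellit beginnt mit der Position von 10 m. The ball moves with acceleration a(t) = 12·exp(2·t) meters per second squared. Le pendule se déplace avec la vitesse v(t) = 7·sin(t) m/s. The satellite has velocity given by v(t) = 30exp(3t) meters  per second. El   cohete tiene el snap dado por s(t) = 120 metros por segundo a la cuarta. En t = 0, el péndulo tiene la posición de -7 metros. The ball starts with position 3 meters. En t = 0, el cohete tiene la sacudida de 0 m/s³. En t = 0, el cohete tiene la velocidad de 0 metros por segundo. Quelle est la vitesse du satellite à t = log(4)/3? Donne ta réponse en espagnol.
Tenemos la velocidad v(t) = 30·exp(3·t). Sustituyendo t = log(4)/3: v(log(4)/3) = 120.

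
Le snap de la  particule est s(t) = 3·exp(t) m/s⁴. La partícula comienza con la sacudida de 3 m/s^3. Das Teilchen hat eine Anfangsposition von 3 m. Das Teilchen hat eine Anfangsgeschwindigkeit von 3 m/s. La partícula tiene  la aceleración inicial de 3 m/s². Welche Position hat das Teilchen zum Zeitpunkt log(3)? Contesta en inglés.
To solve this, we need to take 4 integrals of our snap equation s(t) = 3·exp(t). Finding the antiderivative of s(t) and using j(0) = 3: j(t) = 3·exp(t). Taking ∫j(t)dt and applying a(0) = 3, we find a(t) = 3·exp(t). The integral of acceleration, with v(0) = 3, gives velocity: v(t) = 3·exp(t). Integrating velocity and using the initial condition x(0) = 3, we get x(t) = 3·exp(t). From the given position equation x(t) = 3·exp(t), we substitute t = log(3) to get x = 9.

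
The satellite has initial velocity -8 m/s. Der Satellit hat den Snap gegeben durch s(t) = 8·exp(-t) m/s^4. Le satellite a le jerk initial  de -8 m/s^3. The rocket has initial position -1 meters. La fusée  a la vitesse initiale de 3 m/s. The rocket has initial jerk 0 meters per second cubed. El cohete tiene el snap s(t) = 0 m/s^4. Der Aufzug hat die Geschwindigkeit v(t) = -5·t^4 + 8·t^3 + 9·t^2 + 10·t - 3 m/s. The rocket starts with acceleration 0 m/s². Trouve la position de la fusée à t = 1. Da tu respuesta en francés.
Pour résoudre ceci, nous devons prendre 4 intégrales de notre équation du snap s(t) = 0. En prenant ∫s(t)dt et en appliquant j(0) = 0, nous trouvons j(t) = 0. En intégrant le jerk et en utilisant la condition initiale a(0) = 0, nous obtenons a(t) = 0. En intégrant l'accélération et en utilisant la condition initiale v(0) = 3, nous obtenons v(t) = 3. En prenant ∫v(t)dt et en appliquant x(0) = -1, nous trouvons x(t) = 3·t - 1. En utilisant x(t) = 3·t - 1 et en substituant t = 1, nous trouvons x = 2.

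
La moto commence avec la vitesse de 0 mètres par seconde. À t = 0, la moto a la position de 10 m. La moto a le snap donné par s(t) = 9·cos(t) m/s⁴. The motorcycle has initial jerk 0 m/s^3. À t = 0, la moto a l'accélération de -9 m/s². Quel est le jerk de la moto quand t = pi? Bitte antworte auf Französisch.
Pour résoudre ceci, nous devons prendre 1 primitive de notre équation du snap s(t) = 9·cos(t). La primitive du snap, avec j(0) = 0, donne le jerk: j(t) = 9·sin(t). De l'équation du jerk j(t) = 9·sin(t), nous substituons t = pi pour obtenir j = 0.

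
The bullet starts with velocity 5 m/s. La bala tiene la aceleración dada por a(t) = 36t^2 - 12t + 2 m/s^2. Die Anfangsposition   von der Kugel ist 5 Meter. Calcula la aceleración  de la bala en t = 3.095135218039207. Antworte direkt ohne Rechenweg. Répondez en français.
La réponse est 309.733410029607.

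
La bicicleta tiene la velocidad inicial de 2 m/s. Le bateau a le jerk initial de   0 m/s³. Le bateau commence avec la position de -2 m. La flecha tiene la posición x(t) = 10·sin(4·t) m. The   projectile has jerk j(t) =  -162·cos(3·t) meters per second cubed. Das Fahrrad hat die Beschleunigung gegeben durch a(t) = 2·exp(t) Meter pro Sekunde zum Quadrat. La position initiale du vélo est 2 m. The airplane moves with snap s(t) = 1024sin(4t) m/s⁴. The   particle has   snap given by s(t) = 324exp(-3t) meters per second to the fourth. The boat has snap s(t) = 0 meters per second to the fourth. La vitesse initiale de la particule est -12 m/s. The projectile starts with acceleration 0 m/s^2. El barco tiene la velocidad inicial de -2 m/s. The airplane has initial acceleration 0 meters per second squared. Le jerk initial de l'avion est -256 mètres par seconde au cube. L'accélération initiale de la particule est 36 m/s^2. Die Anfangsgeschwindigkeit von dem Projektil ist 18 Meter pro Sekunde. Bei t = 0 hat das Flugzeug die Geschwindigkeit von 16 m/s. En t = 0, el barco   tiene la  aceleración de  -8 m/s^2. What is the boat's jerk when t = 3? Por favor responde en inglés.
We need to integrate our snap equation s(t) = 0 1 time. The integral of snap is jerk. Using j(0) = 0, we get j(t) = 0. From the given jerk equation j(t) = 0, we substitute t = 3 to get j = 0.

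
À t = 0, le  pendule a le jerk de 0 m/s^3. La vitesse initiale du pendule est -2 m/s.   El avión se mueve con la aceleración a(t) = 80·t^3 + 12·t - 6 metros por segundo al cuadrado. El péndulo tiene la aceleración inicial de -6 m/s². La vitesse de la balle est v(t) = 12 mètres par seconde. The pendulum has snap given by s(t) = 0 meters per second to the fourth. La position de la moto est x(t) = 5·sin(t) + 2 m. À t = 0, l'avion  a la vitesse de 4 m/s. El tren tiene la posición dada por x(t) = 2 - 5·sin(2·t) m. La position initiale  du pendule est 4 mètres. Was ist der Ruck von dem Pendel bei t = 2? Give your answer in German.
Um dies zu lösen, müssen wir 1 Stammfunktion unserer Gleichung für den Snap s(t) = 0 finden. Die Stammfunktion von dem Snap ist der Ruck. Mit j(0) = 0 erhalten wir j(t) = 0. Aus der Gleichung für den Ruck j(t) = 0, setzen wir t = 2 ein und erhalten j = 0.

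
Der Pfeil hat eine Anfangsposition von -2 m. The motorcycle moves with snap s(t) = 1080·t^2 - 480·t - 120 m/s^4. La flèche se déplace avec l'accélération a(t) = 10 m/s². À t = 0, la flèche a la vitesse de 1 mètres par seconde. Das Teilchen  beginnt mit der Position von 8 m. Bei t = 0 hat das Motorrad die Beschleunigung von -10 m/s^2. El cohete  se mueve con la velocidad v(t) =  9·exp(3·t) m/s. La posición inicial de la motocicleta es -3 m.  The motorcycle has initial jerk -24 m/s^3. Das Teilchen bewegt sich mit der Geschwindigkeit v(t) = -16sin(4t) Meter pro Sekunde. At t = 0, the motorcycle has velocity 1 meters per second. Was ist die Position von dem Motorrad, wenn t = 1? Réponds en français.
Pour résoudre ceci, nous devons prendre 4 intégrales de notre équation du snap s(t) = 1080·t^2 - 480·t - 120. En prenant ∫s(t)dt et en appliquant j(0) = -24, nous trouvons j(t) = 360·t^3 - 240·t^2 - 120·t - 24. L'intégrale du jerk est l'accélération. En utilisant a(0) = -10, nous obtenons a(t) = 90·t^4 - 80·t^3 - 60·t^2 - 24·t - 10. La primitive de l'accélération, avec v(0) = 1, donne la vitesse: v(t) = 18·t^5 - 20·t^4 - 20·t^3 - 12·t^2 - 10·t + 1. La primitive de la vitesse est la position. En utilisant x(0) = -3, nous obtenons x(t) = 3·t^6 - 4·t^5 - 5·t^4 - 4·t^3 - 5·t^2 + t - 3. De l'équation de la position x(t) = 3·t^6 - 4·t^5 - 5·t^4 - 4·t^3 - 5·t^2 + t - 3, nous substituons t = 1 pour obtenir x = -17.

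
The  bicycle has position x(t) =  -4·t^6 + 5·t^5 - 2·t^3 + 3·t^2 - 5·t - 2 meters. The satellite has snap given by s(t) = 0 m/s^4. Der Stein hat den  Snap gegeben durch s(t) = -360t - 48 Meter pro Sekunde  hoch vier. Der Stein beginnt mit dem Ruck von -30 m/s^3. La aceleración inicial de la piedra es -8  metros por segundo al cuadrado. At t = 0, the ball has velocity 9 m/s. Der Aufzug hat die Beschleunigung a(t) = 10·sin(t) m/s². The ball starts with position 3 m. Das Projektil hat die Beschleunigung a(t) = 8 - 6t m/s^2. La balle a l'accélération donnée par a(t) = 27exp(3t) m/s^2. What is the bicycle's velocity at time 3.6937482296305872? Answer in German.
Ausgehend von der Position x(t) = -4·t^6 + 5·t^5 - 2·t^3 + 3·t^2 - 5·t - 2, nehmen wir 1 Ableitung. Durch Ableiten von der Position erhalten wir die Geschwindigkeit: v(t) = -24·t^5 + 25·t^4 - 6·t^2 + 6·t - 5. Mit v(t) = -24·t^5 + 25·t^4 - 6·t^2 + 6·t - 5 und Einsetzen von t = 3.6937482296305872, finden wir v = -11913.3067173518.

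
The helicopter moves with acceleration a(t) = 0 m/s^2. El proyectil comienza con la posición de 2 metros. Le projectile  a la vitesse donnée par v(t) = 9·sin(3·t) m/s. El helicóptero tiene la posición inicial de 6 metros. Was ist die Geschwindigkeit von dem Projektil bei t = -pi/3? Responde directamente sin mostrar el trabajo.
Die Antwort ist 0.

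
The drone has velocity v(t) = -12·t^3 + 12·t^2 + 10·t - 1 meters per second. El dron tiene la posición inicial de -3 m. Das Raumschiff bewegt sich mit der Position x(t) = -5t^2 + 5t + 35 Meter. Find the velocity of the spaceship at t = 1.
Starting from position x(t) = -5·t^2 + 5·t + 35, we take 1 derivative. The derivative of position gives velocity: v(t) = 5 - 10·t. Using v(t) = 5 - 10·t and substituting t = 1, we find v = -5.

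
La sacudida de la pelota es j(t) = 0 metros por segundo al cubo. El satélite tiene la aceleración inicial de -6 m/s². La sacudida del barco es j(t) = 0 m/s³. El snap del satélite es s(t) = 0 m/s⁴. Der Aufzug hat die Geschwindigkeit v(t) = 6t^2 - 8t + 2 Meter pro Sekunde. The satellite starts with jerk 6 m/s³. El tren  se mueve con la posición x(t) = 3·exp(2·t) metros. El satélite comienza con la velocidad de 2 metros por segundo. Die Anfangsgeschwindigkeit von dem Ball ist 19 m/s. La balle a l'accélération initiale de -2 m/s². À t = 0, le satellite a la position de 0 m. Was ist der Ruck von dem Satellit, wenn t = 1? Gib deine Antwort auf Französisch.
Nous devons trouver la primitive de notre équation du snap s(t) = 0 1 fois. La primitive du snap est le jerk. En utilisant j(0) = 6, nous obtenons j(t) = 6. Nous avons le jerk j(t) = 6. En substituant t = 1: j(1) = 6.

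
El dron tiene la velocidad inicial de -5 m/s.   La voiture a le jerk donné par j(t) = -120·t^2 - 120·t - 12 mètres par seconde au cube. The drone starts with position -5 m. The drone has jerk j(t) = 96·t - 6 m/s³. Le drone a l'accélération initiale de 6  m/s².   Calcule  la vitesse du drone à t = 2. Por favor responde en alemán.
Ausgehend von dem Ruck j(t) = 96·t - 6, nehmen wir 2 Integrale. Das Integral von dem Ruck, mit a(0) = 6, ergibt die Beschleunigung: a(t) = 48·t^2 - 6·t + 6. Die Stammfunktion von der Beschleunigung, mit v(0) = -5, ergibt die Geschwindigkeit: v(t) = 16·t^3 - 3·t^2 + 6·t - 5. Aus der Gleichung für die Geschwindigkeit v(t) = 16·t^3 - 3·t^2 + 6·t - 5, setzen wir t = 2 ein und erhalten v = 123.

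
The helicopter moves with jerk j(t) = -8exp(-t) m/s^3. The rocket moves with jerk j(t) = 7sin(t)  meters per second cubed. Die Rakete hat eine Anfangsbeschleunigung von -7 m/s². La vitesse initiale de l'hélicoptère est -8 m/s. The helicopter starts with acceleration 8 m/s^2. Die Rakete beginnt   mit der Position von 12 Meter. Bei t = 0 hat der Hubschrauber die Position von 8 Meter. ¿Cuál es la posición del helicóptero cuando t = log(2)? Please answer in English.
To find the answer, we compute 3 integrals of j(t) = -8·exp(-t). The antiderivative of jerk is acceleration. Using a(0) = 8, we get a(t) = 8·exp(-t). Integrating acceleration and using the initial condition v(0) = -8, we get v(t) = -8·exp(-t). Integrating velocity and using the initial condition x(0) = 8, we get x(t) = 8·exp(-t). We have position x(t) = 8·exp(-t). Substituting t = log(2): x(log(2)) = 4.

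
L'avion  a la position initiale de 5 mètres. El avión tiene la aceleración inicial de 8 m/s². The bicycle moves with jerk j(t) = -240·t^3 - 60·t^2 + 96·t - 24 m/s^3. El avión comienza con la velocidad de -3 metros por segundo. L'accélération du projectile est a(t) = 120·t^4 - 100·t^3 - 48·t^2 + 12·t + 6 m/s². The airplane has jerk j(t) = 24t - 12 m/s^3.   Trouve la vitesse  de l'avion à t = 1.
En partant du jerk j(t) = 24·t - 12, nous prenons 2 intégrales. La primitive du jerk est l'accélération. En utilisant a(0) = 8, nous obtenons a(t) = 12·t^2 - 12·t + 8. En prenant ∫a(t)dt et en appliquant v(0) = -3, nous trouvons v(t) = 4·t^3 - 6·t^2 + 8·t - 3. De l'équation de la vitesse v(t) = 4·t^3 - 6·t^2 + 8·t - 3, nous substituons t = 1 pour obtenir v = 3.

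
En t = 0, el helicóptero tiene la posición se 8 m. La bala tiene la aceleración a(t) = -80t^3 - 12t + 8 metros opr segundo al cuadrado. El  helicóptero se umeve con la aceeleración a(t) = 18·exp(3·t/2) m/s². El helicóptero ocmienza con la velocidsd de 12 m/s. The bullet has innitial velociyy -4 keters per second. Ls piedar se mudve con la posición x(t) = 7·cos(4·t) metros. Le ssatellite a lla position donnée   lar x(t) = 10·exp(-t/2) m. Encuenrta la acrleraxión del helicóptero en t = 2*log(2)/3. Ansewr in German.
Wir haben die Beschleunigung a(t) = 18·exp(3·t/2). Durch Einsetzen von t = 2*log(2)/3: a(2*log(2)/3) = 36.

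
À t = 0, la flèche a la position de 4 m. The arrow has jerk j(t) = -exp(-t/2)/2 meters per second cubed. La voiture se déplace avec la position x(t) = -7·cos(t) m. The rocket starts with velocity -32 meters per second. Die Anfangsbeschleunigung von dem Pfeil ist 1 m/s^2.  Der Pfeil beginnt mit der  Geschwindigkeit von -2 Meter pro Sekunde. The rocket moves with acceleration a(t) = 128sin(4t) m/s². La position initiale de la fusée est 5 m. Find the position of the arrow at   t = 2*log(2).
To solve this, we need to take 3 integrals of our jerk equation j(t) = -exp(-t/2)/2. The antiderivative of jerk is acceleration. Using a(0) = 1, we get a(t) = exp(-t/2). The antiderivative of acceleration, with v(0) = -2, gives velocity: v(t) = -2·exp(-t/2). The antiderivative of velocity, with x(0) = 4, gives position: x(t) = 4·exp(-t/2). We have position x(t) = 4·exp(-t/2). Substituting t = 2*log(2): x(2*log(2)) = 2.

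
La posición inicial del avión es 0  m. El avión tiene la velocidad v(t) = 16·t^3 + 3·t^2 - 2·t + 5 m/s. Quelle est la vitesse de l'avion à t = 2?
De l'équation de la vitesse v(t) = 16·t^3 + 3·t^2 - 2·t + 5, nous substituons t = 2 pour obtenir v = 141.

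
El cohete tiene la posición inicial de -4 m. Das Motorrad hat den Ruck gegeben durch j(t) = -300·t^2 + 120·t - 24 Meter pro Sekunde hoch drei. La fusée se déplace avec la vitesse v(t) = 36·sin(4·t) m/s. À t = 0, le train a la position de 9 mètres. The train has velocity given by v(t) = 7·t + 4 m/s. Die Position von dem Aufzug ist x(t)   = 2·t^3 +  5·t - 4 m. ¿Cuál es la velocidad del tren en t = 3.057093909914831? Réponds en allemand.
Aus der Gleichung für die Geschwindigkeit v(t) = 7·t + 4, setzen wir t = 3.057093909914831 ein und erhalten v = 25.3996573694038.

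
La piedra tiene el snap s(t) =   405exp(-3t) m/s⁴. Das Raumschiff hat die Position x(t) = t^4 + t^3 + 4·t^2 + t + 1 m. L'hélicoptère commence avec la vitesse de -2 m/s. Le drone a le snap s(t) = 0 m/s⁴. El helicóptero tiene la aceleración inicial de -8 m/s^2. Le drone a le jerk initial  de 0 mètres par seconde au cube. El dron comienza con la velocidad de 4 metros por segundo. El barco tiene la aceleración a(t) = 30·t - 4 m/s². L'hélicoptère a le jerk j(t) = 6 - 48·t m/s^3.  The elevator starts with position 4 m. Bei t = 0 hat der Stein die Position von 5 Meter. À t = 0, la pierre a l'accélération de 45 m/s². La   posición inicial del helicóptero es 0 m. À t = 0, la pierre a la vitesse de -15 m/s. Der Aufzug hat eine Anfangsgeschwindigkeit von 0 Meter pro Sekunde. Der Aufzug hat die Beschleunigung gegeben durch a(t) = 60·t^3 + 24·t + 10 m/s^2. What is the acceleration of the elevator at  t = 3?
We have acceleration a(t) = 60·t^3 + 24·t + 10. Substituting t = 3: a(3) = 1702.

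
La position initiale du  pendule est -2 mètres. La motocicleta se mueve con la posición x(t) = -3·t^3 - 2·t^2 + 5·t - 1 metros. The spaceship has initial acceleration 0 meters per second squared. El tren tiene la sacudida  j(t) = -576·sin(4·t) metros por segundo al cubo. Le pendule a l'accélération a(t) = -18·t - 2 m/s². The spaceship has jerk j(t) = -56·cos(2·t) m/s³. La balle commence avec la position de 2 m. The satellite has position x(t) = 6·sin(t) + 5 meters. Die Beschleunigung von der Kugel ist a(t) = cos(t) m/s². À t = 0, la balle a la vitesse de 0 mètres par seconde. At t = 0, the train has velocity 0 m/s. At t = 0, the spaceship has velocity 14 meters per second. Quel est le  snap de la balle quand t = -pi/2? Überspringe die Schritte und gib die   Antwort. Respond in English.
The snap at t = -pi/2 is s = 0.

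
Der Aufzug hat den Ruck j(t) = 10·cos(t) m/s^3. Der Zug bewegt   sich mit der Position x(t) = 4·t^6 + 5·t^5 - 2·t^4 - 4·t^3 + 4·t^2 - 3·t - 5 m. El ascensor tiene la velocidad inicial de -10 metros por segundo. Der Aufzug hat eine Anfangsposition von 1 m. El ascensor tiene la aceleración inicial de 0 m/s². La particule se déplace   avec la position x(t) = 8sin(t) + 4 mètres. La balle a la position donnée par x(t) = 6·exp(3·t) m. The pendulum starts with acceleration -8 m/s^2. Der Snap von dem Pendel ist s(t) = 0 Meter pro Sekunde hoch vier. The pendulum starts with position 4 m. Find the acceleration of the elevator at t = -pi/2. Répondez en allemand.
Wir müssen unsere Gleichung für den Ruck j(t) = 10·cos(t) 1-mal integrieren. Durch Integration von dem Ruck und Verwendung der Anfangsbedingung a(0) = 0, erhalten wir a(t) = 10·sin(t). Mit a(t) = 10·sin(t) und Einsetzen von t = -pi/2, finden wir a = -10.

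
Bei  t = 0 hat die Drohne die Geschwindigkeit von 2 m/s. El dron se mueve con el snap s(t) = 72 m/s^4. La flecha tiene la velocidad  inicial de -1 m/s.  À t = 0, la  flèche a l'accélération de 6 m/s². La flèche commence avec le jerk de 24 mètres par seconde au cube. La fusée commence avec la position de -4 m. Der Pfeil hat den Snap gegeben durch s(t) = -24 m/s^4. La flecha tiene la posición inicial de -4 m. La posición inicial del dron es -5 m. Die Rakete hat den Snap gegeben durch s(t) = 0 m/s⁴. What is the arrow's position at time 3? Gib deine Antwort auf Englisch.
We must find the integral of our snap equation s(t) = -24 4 times. Integrating snap and using the initial condition j(0) = 24, we get j(t) = 24 - 24·t. The antiderivative of jerk is acceleration. Using a(0) = 6, we get a(t) = -12·t^2 + 24·t + 6. Integrating acceleration and using the initial condition v(0) = -1, we get v(t) = -4·t^3 + 12·t^2 + 6·t - 1. Integrating velocity and using the initial condition x(0) = -4, we get x(t) = -t^4 + 4·t^3 + 3·t^2 - t - 4. Using x(t) = -t^4 + 4·t^3 + 3·t^2 - t - 4 and substituting t = 3, we find x = 47.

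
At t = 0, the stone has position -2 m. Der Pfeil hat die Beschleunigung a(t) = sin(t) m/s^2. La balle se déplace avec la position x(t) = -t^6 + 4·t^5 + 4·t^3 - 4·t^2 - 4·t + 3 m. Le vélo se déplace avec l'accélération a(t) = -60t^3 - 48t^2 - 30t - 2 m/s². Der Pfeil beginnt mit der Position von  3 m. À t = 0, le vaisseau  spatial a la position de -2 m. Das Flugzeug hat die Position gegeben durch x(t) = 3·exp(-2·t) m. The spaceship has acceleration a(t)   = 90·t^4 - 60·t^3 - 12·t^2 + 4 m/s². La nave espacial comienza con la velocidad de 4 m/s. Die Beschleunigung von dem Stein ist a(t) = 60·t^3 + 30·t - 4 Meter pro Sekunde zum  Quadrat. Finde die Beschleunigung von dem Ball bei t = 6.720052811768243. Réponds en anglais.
We must differentiate our position equation x(t) = -t^6 + 4·t^5 + 4·t^3 - 4·t^2 - 4·t + 3 2 times. The derivative of position gives velocity: v(t) = -6·t^5 + 20·t^4 + 12·t^2 - 8·t - 4. Taking d/dt of v(t), we find a(t) = -30·t^4 + 80·t^3 + 24·t - 8. Using a(t) = -30·t^4 + 80·t^3 + 24·t - 8 and substituting t = 6.720052811768243, we find a = -36749.3464319930.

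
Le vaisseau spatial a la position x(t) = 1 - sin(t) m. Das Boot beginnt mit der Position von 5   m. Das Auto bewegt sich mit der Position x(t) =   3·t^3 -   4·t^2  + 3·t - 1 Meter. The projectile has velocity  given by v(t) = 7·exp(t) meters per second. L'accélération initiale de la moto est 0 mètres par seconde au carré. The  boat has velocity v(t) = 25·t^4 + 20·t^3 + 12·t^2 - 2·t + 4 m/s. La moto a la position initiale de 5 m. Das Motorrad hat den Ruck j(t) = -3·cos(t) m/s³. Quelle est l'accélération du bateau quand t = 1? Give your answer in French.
En partant de la vitesse v(t) = 25·t^4 + 20·t^3 + 12·t^2 - 2·t + 4, nous prenons 1 dérivée. En prenant d/dt de v(t), nous trouvons a(t) = 100·t^3 + 60·t^2 + 24·t - 2. En utilisant a(t) = 100·t^3 + 60·t^2 + 24·t - 2 et en substituant t = 1, nous trouvons a = 182.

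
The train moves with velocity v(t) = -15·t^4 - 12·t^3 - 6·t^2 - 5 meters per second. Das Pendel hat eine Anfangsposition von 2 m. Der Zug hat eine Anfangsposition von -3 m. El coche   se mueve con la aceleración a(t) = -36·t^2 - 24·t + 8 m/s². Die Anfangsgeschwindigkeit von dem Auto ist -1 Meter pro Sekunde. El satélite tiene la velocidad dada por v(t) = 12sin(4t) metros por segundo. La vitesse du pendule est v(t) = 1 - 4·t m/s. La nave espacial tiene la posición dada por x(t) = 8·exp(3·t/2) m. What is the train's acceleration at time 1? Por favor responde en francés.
Pour résoudre ceci, nous devons prendre 1 dérivée de notre équation de la vitesse v(t) = -15·t^4 - 12·t^3 - 6·t^2 - 5. En dérivant la vitesse, nous obtenons l'accélération: a(t) = -60·t^3 - 36·t^2 - 12·t. En utilisant a(t) = -60·t^3 - 36·t^2 - 12·t et en substituant t = 1, nous trouvons a = -108.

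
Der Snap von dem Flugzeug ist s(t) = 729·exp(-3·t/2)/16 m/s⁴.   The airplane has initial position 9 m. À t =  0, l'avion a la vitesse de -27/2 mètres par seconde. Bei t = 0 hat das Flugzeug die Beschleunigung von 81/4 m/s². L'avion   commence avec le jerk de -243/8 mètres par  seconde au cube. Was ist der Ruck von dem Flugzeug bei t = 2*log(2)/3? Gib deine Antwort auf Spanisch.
Debemos encontrar la integral de nuestra ecuación del snap s(t) = 729·exp(-3·t/2)/16 1 vez. La antiderivada del snap, con j(0) = -243/8, da la sacudida: j(t) = -243·exp(-3·t/2)/8. Tenemos la sacudida j(t) = -243·exp(-3·t/2)/8. Sustituyendo t = 2*log(2)/3: j(2*log(2)/3) = -243/16.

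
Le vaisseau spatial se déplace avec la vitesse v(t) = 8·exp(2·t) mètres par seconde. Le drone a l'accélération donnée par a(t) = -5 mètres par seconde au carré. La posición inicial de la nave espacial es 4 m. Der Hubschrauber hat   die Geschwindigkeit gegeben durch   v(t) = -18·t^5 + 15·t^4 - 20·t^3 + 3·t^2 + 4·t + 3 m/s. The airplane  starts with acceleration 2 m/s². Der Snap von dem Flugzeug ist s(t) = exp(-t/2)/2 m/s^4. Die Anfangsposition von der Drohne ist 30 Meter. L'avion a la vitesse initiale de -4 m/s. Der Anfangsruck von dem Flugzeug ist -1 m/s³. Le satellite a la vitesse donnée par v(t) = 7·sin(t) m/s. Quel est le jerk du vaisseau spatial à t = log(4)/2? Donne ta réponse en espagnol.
Para resolver esto, necesitamos tomar 2 derivadas de nuestra ecuación de la velocidad v(t) = 8·exp(2·t). La derivada de la velocidad da la aceleración: a(t) = 16·exp(2·t). La derivada de la aceleración da la sacudida: j(t) = 32·exp(2·t). Usando j(t) = 32·exp(2·t) y sustituyendo t = log(4)/2, encontramos j = 128.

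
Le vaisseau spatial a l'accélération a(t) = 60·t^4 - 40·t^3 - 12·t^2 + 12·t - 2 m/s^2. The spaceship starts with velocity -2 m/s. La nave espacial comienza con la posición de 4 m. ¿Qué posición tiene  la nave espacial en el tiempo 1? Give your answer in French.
En partant de l'accélération a(t) = 60·t^4 - 40·t^3 - 12·t^2 + 12·t - 2, nous prenons 2 intégrales. L'intégrale de l'accélération, avec v(0) = -2, donne la vitesse: v(t) = 12·t^5 - 10·t^4 - 4·t^3 + 6·t^2 - 2·t - 2. La primitive de la vitesse, avec x(0) = 4, donne la position: x(t) = 2·t^6 - 2·t^5 - t^4 + 2·t^3 - t^2 - 2·t + 4. Nous avons la position x(t) = 2·t^6 - 2·t^5 - t^4 + 2·t^3 - t^2 - 2·t + 4. En substituant t = 1: x(1) = 2.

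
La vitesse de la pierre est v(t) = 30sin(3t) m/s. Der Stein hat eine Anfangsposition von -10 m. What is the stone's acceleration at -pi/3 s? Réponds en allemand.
Wir müssen unsere Gleichung für die Geschwindigkeit v(t) = 30·sin(3·t) 1-mal ableiten. Mit d/dt von v(t) finden wir a(t) = 90·cos(3·t). Mit a(t) = 90·cos(3·t) und Einsetzen von t = -pi/3, finden wir a = -90.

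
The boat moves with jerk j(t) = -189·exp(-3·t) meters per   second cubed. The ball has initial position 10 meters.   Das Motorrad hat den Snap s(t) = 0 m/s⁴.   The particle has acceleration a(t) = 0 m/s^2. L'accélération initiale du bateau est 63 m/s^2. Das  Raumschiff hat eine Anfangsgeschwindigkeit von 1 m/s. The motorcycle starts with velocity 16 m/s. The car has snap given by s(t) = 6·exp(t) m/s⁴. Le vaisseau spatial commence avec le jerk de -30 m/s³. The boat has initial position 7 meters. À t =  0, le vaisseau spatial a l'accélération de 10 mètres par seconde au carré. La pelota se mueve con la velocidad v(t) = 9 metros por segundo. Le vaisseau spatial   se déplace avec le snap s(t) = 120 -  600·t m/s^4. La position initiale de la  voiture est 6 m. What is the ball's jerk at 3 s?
We must differentiate our velocity equation v(t) = 9 2 times. Differentiating velocity, we get acceleration: a(t) = 0. The derivative of acceleration gives jerk: j(t) = 0. Using j(t) = 0 and substituting t = 3, we find j = 0.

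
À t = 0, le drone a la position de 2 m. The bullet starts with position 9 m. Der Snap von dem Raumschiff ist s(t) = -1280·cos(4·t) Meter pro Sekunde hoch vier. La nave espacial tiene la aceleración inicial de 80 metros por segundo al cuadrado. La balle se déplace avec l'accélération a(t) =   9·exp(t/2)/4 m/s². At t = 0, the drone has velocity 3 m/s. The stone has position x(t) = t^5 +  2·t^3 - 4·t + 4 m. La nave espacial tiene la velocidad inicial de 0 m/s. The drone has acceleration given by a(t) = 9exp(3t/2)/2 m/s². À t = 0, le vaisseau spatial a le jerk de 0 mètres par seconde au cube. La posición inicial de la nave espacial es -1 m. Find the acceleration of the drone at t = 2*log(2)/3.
Using a(t) = 9·exp(3·t/2)/2 and substituting t = 2*log(2)/3, we find a = 9.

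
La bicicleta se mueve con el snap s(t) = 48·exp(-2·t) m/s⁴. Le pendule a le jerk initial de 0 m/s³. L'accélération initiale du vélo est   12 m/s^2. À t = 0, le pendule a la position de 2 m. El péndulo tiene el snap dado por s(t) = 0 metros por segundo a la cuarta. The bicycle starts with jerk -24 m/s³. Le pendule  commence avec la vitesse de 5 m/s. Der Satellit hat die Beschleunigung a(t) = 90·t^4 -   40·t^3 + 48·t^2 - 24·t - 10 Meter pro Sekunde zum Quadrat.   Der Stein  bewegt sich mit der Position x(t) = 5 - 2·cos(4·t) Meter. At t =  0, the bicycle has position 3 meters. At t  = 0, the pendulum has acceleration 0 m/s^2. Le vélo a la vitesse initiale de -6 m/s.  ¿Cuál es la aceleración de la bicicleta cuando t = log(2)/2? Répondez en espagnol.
Debemos encontrar la integral de nuestra ecuación del snap s(t) = 48·exp(-2·t) 2 veces. La integral del snap, con j(0) = -24, da la sacudida: j(t) = -24·exp(-2·t). La antiderivada de la sacudida, con a(0) = 12, da la aceleración: a(t) = 12·exp(-2·t). De la ecuación de la aceleración a(t) = 12·exp(-2·t), sustituimos t = log(2)/2 para obtener a = 6.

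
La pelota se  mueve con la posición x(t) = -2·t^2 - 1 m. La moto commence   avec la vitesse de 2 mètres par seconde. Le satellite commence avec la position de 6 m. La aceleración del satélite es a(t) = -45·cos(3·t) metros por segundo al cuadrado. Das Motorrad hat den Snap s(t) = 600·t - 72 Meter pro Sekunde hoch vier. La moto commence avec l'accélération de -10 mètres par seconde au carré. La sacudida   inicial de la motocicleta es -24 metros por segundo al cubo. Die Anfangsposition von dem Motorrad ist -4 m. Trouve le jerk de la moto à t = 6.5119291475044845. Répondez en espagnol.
Para resolver esto, necesitamos tomar 1 antiderivada de nuestra ecuación del snap s(t) = 600·t - 72. La antiderivada del snap, con j(0) = -24, da la sacudida: j(t) = 300·t^2 - 72·t - 24. Tenemos la sacudida j(t) = 300·t^2 - 72·t - 24. Sustituyendo t = 6.5119291475044845: j(6.5119291475044845) = 12228.7074680152.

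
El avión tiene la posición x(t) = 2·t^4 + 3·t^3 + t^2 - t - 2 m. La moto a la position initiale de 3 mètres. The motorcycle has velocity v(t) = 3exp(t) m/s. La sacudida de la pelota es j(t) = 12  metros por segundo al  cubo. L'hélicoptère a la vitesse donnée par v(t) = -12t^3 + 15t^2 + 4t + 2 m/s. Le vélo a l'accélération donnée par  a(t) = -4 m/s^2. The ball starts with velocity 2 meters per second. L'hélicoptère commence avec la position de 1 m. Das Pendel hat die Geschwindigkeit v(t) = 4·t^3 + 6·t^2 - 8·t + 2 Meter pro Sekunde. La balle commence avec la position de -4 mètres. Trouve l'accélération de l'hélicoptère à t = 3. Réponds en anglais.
To solve this, we need to take 1 derivative of our velocity equation v(t) = -12·t^3 + 15·t^2 + 4·t + 2. Taking d/dt of v(t), we find a(t) = -36·t^2 + 30·t + 4. From the given acceleration equation a(t) = -36·t^2 + 30·t + 4, we substitute t = 3 to get a = -230.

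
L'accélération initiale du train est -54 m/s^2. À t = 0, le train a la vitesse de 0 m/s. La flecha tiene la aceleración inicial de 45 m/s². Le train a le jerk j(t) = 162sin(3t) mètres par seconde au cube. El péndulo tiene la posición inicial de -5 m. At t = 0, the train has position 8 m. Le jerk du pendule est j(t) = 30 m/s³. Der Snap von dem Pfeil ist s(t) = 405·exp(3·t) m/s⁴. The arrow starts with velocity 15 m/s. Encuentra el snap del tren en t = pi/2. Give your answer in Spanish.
Debemos derivar nuestra ecuación de la sacudida j(t) = 162·sin(3·t) 1 vez. La derivada de la sacudida da el snap: s(t) = 486·cos(3·t). De la ecuación del snap s(t) = 486·cos(3·t), sustituimos t = pi/2 para obtener s = 0.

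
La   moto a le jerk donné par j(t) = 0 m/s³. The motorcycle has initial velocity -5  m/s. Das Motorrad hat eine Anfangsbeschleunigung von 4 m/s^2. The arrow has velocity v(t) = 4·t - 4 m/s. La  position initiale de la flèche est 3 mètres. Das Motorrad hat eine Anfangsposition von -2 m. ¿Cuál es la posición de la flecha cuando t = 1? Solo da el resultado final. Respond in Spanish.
En t = 1, x = 1.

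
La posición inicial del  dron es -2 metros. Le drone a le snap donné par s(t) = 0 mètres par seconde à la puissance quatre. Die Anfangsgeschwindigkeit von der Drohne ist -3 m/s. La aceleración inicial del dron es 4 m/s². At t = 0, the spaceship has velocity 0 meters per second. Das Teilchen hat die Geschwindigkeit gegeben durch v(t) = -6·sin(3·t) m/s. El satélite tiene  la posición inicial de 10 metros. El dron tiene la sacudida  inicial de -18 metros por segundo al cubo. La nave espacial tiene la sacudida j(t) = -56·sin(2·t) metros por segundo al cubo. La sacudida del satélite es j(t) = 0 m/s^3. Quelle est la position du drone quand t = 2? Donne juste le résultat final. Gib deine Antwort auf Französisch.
La position à t = 2 est x = -24.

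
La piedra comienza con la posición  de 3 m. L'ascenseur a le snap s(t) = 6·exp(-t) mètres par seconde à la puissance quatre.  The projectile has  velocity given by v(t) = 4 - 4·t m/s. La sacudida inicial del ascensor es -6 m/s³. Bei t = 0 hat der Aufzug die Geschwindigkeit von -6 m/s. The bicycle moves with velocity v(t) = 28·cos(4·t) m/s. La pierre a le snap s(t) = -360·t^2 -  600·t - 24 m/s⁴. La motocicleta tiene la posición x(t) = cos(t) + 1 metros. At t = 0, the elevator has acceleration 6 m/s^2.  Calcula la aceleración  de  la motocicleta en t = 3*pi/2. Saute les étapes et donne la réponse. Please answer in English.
a(3*pi/2) = 0.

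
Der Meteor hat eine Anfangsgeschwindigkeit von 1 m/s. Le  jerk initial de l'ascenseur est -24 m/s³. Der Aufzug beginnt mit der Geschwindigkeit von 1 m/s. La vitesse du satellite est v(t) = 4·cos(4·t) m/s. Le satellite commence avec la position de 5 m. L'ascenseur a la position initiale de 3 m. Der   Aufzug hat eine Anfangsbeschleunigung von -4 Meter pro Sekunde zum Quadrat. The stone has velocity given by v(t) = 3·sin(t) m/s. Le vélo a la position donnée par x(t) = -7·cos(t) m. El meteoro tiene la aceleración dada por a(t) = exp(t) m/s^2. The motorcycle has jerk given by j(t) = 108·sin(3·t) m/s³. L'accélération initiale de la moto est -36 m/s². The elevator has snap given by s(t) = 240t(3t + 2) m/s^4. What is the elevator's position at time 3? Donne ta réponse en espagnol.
Para resolver esto, necesitamos tomar 4 antiderivadas de nuestra ecuación del snap s(t) = 240·t·(3·t + 2). Tomando ∫s(t)dt y aplicando j(0) = -24, encontramos j(t) = 240·t^3 + 240·t^2 - 24. La integral de la sacudida, con a(0) = -4, da la aceleración: a(t) = 60·t^4 + 80·t^3 - 24·t - 4. Tomando ∫a(t)dt y aplicando v(0) = 1, encontramos v(t) = 12·t^5 + 20·t^4 - 12·t^2 - 4·t + 1. Integrando la velocidad y usando la condición inicial x(0) = 3, obtenemos x(t) = 2·t^6 + 4·t^5 - 4·t^3 - 2·t^2 + t + 3. Tenemos la posición x(t) = 2·t^6 + 4·t^5 - 4·t^3 - 2·t^2 + t + 3. Sustituyendo t = 3: x(3) = 2310.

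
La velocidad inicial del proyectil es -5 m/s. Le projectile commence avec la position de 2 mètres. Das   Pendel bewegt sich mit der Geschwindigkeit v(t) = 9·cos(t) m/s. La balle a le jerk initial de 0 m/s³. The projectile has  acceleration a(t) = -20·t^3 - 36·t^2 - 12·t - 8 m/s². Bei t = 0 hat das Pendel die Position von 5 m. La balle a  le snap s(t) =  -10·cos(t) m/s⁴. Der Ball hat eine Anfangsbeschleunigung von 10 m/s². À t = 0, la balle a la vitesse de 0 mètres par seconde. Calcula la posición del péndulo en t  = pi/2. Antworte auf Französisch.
Pour résoudre ceci, nous devons prendre 1 primitive de notre équation de la vitesse v(t) = 9·cos(t). L'intégrale de la vitesse, avec x(0) = 5, donne la position: x(t) = 9·sin(t) + 5. Nous avons la position x(t) = 9·sin(t) + 5. En substituant t = pi/2: x(pi/2) = 14.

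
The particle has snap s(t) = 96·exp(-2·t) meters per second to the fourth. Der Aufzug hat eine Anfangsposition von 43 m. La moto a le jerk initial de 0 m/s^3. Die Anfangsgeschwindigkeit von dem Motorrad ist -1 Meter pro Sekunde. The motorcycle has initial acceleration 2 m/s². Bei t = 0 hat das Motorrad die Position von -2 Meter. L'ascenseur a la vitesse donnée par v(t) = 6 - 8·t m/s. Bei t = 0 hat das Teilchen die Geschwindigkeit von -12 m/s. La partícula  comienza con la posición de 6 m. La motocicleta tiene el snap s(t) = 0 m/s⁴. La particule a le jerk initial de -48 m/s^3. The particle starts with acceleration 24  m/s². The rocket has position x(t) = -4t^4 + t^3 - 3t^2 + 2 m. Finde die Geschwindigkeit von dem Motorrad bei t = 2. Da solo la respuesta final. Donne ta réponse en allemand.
Die Antwort ist 3.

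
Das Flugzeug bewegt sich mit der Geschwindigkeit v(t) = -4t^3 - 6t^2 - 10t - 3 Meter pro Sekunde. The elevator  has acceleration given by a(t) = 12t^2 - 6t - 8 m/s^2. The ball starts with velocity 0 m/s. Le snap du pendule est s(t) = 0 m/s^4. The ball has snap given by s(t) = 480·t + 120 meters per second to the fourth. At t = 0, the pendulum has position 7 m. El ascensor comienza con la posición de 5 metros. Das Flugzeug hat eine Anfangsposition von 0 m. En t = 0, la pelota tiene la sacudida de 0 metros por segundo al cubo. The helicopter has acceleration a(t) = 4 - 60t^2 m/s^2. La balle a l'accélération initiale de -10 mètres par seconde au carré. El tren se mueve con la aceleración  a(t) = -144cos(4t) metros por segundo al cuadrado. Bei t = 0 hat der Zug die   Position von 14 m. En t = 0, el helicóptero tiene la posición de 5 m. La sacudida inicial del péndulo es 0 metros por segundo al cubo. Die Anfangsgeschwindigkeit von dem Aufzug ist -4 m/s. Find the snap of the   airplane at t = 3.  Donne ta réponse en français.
Nous devons dériver notre équation de la vitesse v(t) = -4·t^3 - 6·t^2 - 10·t - 3 3 fois. La dérivée de la vitesse donne l'accélération: a(t) = -12·t^2 - 12·t - 10. En dérivant l'accélération, nous obtenons le jerk: j(t) = -24·t - 12. La dérivée du jerk donne le snap: s(t) = -24. En utilisant s(t) = -24 et en substituant t = 3, nous trouvons s = -24.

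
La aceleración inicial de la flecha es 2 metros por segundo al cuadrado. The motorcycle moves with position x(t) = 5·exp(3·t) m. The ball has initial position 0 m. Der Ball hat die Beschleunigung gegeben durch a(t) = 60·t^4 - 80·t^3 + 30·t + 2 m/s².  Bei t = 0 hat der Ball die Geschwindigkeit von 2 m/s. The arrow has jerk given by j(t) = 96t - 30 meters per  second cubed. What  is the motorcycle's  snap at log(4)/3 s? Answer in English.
Starting from position x(t) = 5·exp(3·t), we take 4 derivatives. Taking d/dt of x(t), we find v(t) = 15·exp(3·t). Taking d/dt of v(t), we find a(t) = 45·exp(3·t). Taking d/dt of a(t), we find j(t) = 135·exp(3·t). Taking d/dt of j(t), we find s(t) = 405·exp(3·t). Using s(t) = 405·exp(3·t) and substituting t = log(4)/3, we find s = 1620.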